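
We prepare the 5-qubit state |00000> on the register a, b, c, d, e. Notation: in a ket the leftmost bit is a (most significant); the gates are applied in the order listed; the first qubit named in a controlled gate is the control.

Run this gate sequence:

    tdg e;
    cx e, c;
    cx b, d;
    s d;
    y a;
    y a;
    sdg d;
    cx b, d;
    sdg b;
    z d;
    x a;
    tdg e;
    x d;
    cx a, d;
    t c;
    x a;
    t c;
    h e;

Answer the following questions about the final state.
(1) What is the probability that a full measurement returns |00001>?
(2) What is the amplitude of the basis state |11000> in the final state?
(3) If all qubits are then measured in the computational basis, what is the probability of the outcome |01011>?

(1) The probability of measuring |00001> is 1/2.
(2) The final state's coefficient on |11000> equals 0.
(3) Outcome |01011> occurs with probability 0.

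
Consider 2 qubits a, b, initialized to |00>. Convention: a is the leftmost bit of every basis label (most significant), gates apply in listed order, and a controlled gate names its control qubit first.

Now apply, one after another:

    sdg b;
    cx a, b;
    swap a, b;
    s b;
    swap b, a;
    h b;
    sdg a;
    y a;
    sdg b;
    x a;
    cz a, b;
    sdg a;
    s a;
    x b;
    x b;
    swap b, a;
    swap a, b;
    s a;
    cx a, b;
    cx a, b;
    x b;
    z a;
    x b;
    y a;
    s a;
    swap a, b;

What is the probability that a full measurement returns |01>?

A full measurement returns |01> with probability 1/2.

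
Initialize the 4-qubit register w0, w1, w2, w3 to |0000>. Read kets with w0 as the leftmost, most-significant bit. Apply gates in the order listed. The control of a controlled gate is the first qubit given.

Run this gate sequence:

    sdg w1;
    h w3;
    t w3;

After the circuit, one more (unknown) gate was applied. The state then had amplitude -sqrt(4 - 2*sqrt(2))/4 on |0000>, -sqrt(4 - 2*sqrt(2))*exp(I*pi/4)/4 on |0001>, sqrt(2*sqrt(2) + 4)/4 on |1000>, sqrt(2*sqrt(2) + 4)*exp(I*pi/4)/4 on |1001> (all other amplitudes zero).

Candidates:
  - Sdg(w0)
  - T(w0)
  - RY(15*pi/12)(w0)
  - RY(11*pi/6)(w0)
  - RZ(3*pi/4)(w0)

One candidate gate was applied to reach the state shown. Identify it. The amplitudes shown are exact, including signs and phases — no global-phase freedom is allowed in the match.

The applied gate was RY(15*pi/12)(w0).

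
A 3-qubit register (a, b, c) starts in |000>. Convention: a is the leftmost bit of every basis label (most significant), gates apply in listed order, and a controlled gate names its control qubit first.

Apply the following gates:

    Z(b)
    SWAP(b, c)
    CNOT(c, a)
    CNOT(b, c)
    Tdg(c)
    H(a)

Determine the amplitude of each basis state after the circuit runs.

The final amplitudes are sqrt(2)/2 on |000>, sqrt(2)/2 on |100>, and 0 on every other basis state.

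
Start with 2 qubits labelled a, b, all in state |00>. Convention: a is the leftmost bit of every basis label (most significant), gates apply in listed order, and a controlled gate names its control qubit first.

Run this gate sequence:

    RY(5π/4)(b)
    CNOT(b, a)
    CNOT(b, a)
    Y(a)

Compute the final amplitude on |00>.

|00> carries amplitude 0 in the final state. Key observation: the block from step 2 through step 3 cancels to the identity and can be dropped.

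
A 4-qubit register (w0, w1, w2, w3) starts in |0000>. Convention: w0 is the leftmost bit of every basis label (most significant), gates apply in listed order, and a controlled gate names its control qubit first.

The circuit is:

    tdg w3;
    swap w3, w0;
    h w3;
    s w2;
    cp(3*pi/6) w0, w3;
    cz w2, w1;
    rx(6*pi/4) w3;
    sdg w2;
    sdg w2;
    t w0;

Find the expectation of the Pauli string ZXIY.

The expectation value of ZXIY is 0.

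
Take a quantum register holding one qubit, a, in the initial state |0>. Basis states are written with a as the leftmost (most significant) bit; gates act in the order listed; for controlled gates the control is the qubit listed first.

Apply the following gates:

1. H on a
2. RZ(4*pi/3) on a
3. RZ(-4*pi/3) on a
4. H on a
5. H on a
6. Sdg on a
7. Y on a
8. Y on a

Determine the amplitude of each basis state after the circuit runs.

The resulting statevector has amplitude sqrt(2)/2 on |0>, -sqrt(2)*I/2 on |1>.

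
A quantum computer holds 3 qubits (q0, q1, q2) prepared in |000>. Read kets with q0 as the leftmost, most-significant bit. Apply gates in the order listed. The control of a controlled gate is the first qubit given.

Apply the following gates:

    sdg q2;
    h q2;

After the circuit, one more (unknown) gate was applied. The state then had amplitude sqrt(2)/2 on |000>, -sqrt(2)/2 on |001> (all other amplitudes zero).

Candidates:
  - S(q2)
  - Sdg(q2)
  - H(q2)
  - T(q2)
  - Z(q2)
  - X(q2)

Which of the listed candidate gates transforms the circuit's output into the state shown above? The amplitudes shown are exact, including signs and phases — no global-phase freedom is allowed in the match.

The applied gate was Z(q2).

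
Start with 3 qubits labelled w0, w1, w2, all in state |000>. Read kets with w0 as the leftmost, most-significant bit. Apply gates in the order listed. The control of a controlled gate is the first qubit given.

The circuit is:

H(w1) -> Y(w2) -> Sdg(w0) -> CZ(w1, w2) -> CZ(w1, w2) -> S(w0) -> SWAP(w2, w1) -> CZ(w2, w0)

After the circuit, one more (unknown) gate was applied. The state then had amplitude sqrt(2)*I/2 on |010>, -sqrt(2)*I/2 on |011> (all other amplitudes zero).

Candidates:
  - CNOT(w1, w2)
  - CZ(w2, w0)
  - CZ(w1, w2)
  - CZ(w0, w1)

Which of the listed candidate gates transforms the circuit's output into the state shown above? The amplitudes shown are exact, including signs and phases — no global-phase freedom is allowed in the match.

The applied gate was CZ(w1, w2). Key observation: steps 3-6 multiply out to the identity, so the circuit reduces to the remaining gates.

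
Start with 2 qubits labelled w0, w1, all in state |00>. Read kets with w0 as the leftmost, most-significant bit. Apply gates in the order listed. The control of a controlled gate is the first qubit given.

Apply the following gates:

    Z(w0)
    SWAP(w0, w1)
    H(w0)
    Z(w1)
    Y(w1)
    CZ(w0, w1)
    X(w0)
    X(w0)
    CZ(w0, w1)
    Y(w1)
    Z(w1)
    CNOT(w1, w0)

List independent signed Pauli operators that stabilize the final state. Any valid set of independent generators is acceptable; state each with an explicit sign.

The stabilizer group can be generated by +XI, +IZ, among other valid generating sets. Key observation: gates 4-11 undo each other exactly, leaving only the rest of the circuit to track.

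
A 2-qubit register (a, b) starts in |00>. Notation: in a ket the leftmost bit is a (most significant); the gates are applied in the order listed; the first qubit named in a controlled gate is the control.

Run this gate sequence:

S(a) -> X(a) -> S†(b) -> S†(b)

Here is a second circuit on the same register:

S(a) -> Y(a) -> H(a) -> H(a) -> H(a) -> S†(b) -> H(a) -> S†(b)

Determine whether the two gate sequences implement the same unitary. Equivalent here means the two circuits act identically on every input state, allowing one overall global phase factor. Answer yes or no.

No, they are not equivalent — no single phase factor reconciles the two unitaries.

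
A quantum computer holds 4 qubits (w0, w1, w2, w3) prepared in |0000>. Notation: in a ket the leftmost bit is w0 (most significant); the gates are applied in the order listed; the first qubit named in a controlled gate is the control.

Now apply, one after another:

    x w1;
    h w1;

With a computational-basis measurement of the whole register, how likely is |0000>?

A full measurement returns |0000> with probability 1/2.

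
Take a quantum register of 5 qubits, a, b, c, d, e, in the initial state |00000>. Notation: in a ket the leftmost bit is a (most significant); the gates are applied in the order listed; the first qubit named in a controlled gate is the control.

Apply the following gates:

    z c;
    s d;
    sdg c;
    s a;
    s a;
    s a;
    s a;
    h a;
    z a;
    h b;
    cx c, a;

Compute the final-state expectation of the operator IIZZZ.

The expectation value of IIZZZ is 1. Key observation: steps 4-7 multiply out to the identity, so the circuit reduces to the remaining gates.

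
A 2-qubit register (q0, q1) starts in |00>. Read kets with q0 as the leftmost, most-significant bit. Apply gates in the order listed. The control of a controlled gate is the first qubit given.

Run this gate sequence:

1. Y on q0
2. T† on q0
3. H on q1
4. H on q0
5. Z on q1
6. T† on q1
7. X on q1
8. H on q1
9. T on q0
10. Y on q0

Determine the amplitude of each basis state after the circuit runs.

The final amplitudes are sqrt(2)*(-1 - exp(3*I*pi/4))/4 on |00>, sqrt(2)*(1 - exp(3*I*pi/4))/4 on |01>, sqrt(2)*(-I + exp(3*I*pi/4))/4 on |10>, sqrt(2)*(-I - exp(3*I*pi/4))/4 on |11>.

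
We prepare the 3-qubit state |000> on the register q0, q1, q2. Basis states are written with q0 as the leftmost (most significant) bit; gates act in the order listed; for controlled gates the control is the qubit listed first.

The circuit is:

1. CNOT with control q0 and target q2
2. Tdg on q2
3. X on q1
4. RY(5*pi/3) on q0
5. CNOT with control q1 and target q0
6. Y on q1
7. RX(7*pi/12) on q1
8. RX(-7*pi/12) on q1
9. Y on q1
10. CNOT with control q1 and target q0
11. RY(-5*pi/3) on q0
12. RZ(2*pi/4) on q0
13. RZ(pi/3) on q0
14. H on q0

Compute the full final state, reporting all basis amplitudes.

After the circuit, the state carries amplitude -sqrt(2)*exp(7*I*pi/12)/2 on |010>, -sqrt(2)*exp(7*I*pi/12)/2 on |110>, and 0 on every other basis state. Key observation: the block from step 4 through step 11 cancels to the identity and can be dropped.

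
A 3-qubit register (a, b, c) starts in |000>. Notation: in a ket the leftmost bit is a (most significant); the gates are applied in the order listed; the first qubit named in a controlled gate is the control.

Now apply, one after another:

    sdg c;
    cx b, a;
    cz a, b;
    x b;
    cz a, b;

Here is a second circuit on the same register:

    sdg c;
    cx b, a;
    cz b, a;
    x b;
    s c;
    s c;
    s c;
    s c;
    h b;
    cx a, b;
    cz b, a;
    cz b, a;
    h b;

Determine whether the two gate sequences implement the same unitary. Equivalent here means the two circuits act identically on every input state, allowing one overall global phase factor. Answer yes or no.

Yes, they are equivalent — the unitaries differ by at most a global phase.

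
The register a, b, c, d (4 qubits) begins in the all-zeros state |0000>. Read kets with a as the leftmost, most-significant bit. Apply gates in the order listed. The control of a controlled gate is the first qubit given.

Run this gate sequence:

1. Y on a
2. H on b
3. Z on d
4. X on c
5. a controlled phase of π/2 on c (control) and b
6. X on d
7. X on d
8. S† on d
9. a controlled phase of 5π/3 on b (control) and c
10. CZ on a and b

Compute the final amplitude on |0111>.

|0111> carries amplitude 0 in the final state. Key observation: steps 6-7 multiply out to the identity, so the circuit reduces to the remaining gates.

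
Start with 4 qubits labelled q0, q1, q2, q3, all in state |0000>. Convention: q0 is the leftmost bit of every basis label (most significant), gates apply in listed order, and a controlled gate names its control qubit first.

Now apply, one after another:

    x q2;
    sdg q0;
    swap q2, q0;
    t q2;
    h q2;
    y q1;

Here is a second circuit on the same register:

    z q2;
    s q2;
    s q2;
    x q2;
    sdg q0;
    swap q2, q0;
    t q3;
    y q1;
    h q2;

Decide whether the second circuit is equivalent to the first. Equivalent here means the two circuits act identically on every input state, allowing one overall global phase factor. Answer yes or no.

No, they are not equivalent — no single phase factor reconciles the two unitaries.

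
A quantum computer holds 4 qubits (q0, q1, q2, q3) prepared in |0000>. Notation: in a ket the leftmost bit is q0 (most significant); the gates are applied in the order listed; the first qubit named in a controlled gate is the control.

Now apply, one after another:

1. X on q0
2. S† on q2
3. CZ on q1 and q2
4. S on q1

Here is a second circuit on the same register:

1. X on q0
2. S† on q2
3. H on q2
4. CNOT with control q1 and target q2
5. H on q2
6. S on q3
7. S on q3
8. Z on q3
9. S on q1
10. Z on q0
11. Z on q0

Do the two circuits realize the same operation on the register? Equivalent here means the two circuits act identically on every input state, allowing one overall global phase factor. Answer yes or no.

Yes, they are equivalent — the unitaries differ by at most a global phase.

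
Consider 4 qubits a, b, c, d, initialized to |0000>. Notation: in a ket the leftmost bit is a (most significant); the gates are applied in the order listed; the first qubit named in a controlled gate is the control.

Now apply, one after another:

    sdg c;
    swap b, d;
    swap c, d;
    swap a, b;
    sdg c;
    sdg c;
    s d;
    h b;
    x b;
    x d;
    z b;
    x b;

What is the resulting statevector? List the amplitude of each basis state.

The resulting statevector has amplitude -sqrt(2)/2 on |0001>, sqrt(2)/2 on |0101>, and 0 on every other basis state.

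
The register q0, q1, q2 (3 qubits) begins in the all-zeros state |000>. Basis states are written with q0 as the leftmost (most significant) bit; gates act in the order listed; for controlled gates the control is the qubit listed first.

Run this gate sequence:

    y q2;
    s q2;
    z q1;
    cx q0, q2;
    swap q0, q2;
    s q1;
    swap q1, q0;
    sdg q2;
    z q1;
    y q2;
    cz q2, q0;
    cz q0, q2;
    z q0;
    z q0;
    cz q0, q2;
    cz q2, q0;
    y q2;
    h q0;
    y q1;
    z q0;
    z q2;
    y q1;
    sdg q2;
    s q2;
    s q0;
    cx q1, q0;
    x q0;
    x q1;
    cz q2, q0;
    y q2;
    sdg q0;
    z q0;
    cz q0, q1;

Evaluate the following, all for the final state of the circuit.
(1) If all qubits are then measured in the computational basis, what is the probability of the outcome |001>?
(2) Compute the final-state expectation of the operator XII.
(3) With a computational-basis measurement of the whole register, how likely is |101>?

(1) Outcome |001> occurs with probability 1/2. Key observation: the block from step 10 through step 17 cancels to the identity and can be dropped.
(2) The expectation value of XII is 1.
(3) The probability of measuring |101> is 1/2.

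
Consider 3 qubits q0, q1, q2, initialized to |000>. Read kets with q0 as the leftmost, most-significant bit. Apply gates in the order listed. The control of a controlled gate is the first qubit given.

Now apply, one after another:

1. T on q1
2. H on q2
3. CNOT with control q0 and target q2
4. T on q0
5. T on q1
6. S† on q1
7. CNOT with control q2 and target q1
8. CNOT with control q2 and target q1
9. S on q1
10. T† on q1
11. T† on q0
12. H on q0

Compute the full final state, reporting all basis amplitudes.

The final amplitudes are 1/2 on |000>, 1/2 on |001>, 0 on |010>, 0 on |011>, 1/2 on |100>, 1/2 on |101>, 0 on |110>, 0 on |111>. Key observation: gates 4-11 undo each other exactly, leaving only the rest of the circuit to track.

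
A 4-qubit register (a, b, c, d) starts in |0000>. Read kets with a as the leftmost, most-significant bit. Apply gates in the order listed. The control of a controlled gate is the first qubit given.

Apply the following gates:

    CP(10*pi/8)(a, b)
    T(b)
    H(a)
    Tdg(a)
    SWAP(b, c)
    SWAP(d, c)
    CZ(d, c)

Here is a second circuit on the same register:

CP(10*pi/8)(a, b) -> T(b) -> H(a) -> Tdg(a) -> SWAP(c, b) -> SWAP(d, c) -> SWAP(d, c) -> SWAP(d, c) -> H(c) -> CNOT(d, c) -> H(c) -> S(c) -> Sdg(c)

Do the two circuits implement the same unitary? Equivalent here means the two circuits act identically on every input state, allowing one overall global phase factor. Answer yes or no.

Yes — the two circuits implement the same unitary up to a global phase.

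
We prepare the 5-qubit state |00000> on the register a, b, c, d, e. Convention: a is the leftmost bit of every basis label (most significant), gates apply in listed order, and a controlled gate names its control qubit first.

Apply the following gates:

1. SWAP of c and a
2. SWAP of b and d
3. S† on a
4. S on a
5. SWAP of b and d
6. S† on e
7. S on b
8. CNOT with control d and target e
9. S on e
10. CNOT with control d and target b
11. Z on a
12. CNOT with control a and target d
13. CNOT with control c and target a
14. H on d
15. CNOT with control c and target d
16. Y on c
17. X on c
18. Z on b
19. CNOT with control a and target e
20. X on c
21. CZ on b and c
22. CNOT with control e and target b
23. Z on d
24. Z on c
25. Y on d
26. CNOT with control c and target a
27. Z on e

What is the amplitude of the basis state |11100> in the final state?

The final state's coefficient on |11100> equals 0. Key observation: steps 2-5 multiply out to the identity, so the circuit reduces to the remaining gates.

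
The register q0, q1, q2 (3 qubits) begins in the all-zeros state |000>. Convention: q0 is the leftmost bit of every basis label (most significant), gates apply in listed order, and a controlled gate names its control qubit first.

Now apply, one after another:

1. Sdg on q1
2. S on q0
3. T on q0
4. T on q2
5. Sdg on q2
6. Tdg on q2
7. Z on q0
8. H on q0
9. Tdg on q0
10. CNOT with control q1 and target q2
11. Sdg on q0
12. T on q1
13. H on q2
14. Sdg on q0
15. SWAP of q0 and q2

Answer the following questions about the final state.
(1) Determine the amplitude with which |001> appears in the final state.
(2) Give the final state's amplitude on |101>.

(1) The final state's coefficient on |001> equals exp(3*I*pi/4)/2.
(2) The amplitude on |101> is exp(3*I*pi/4)/2.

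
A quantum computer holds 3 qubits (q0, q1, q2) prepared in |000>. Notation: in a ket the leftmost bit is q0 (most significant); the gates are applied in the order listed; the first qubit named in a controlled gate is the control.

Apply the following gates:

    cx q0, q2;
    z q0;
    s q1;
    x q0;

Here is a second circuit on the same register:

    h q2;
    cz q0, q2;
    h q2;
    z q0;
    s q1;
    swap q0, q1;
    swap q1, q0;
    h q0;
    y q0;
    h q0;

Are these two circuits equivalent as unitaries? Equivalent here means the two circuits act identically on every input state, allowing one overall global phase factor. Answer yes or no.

No, they are not equivalent — no single phase factor reconciles the two unitaries.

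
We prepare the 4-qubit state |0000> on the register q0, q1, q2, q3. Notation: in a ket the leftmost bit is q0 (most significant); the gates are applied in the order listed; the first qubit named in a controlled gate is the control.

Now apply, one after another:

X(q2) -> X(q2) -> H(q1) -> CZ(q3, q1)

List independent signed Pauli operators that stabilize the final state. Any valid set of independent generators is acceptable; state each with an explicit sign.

The final state is stabilized by the group generated by +IXII, +ZIII, +IIZI, +IIIZ; other independent generating sets are equally valid. Key observation: steps 1-2 multiply out to the identity, so the circuit reduces to the remaining gates.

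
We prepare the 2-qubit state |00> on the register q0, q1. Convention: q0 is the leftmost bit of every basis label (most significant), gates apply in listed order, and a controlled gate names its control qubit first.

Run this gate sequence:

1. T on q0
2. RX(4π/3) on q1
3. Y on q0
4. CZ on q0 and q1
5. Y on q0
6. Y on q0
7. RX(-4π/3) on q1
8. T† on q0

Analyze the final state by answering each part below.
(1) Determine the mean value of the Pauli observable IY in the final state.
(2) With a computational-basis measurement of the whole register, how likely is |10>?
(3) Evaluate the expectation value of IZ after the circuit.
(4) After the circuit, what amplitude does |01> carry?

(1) In the final state, IY has expectation sqrt(3)/2.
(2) Outcome |10> occurs with probability 1/4.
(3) In the final state, IZ has expectation -1/2.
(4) The amplitude on |01> is 0.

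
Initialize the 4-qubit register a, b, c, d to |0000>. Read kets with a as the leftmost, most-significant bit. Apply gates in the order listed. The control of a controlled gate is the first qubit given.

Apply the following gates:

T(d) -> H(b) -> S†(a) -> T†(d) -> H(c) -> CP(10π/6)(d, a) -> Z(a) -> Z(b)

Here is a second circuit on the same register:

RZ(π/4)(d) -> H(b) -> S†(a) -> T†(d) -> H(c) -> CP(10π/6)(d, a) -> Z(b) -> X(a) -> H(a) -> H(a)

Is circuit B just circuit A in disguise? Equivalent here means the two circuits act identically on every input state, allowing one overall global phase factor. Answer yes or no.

No, they are not equivalent — no single phase factor reconciles the two unitaries.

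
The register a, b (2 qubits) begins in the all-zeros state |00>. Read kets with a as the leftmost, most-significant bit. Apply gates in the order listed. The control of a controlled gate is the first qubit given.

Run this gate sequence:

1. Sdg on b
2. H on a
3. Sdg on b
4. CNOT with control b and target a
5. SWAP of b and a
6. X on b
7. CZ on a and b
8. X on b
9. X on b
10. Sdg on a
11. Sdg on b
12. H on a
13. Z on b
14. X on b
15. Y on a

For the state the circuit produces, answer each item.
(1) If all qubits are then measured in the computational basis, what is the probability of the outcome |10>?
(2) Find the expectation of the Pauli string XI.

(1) Outcome |10> occurs with probability 1/4.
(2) In the final state, XI has expectation -1.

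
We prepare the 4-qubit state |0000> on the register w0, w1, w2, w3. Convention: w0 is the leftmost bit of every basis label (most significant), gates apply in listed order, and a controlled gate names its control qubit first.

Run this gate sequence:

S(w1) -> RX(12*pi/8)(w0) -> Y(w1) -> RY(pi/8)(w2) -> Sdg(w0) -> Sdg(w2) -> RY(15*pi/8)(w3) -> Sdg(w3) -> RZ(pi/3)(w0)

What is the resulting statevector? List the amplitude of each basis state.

After the circuit, the state carries amplitude 0 on |0000>, 0 on |0001>, 0 on |0010>, 0 on |0011>, sqrt(2)*(sqrt(sqrt(2) + 2) + 2)*exp(I*pi/3)/8 on |0100>, sqrt(4 - 2*sqrt(2))*exp(5*I*pi/6)/8 on |0101>, -sqrt(4 - 2*sqrt(2))*exp(5*I*pi/6)/8 on |0110>, sqrt(2)*(2 - sqrt(sqrt(2) + 2))*exp(I*pi/3)/8 on |0111>, 0 on |1000>, 0 on |1001>, 0 on |1010>, 0 on |1011>, sqrt(2)*(sqrt(sqrt(2) + 2) + 2)*exp(2*I*pi/3)/8 on |1100>, -sqrt(4 - 2*sqrt(2))*exp(I*pi/6)/8 on |1101>, sqrt(4 - 2*sqrt(2))*exp(I*pi/6)/8 on |1110>, sqrt(2)*(2 - sqrt(sqrt(2) + 2))*exp(2*I*pi/3)/8 on |1111>.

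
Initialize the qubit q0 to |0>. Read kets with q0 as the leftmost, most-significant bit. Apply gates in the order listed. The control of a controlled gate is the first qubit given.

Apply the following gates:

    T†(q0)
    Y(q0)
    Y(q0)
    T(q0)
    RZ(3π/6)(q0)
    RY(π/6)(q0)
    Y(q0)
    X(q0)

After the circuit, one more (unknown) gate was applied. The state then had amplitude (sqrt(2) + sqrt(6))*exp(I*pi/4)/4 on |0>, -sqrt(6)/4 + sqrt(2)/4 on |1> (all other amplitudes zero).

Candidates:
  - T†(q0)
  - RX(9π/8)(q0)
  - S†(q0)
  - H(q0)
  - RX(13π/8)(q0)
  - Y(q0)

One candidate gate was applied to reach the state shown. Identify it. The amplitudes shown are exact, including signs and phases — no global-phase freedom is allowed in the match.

The unique candidate consistent with the amplitudes is T†(q0). Key observation: the block from step 1 through step 4 cancels to the identity and can be dropped.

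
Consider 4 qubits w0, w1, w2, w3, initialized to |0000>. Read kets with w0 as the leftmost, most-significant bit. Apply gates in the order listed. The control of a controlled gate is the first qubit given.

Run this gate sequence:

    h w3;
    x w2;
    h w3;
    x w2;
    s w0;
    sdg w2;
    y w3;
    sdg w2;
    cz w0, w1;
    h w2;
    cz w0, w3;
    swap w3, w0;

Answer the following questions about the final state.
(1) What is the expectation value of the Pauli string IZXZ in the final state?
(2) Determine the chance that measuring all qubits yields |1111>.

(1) In the final state, IZXZ has expectation 1.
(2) The probability of measuring |1111> is 0.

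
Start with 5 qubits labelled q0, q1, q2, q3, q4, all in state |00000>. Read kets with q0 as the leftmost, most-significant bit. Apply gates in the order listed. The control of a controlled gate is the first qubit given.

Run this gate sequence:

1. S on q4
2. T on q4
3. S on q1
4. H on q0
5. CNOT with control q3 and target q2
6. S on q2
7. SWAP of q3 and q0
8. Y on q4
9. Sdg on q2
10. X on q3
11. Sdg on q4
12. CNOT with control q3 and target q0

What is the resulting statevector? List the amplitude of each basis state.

The final amplitudes are sqrt(2)/2 on |00001>, sqrt(2)/2 on |10011>, and 0 on every other basis state.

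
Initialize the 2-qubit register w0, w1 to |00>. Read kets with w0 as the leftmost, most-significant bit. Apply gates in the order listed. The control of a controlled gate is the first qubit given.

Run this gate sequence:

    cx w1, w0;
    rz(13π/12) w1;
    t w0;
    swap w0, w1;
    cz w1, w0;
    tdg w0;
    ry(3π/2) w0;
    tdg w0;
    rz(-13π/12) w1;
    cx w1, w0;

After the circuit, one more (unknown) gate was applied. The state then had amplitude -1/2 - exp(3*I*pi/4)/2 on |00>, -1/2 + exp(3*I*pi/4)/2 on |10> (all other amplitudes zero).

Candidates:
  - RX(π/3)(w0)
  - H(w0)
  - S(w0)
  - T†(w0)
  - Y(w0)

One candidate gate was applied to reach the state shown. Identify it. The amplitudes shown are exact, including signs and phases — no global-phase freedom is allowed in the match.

It was H(w0) that produced the state shown.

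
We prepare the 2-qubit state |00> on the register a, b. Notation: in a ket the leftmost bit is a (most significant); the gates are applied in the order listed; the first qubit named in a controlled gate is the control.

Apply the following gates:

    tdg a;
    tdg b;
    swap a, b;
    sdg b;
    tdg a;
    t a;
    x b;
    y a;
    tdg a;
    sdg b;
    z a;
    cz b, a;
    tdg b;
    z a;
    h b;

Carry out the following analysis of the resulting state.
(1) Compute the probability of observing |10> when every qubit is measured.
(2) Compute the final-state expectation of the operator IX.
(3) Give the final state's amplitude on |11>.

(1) The probability of measuring |10> is 1/2.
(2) The observable IX averages to -1.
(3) |11> carries amplitude -sqrt(2)*I/2 in the final state.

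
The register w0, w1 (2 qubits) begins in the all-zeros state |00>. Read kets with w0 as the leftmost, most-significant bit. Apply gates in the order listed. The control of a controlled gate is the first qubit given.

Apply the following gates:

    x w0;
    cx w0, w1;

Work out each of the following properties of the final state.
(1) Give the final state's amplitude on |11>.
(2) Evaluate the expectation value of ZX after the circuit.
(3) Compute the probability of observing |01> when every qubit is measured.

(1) The amplitude on |11> is 1.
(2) The expectation value of ZX is 0.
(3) A full measurement returns |01> with probability 0.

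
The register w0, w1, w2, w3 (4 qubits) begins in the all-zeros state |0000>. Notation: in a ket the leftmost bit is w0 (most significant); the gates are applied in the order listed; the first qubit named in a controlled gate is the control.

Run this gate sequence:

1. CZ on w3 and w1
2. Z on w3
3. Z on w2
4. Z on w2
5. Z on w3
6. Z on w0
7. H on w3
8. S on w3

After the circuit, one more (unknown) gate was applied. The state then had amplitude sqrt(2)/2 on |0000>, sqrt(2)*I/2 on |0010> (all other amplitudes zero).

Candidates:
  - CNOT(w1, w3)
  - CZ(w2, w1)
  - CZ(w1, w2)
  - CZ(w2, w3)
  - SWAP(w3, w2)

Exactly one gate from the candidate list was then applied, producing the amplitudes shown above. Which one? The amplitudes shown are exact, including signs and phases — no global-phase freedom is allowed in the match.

The applied gate was SWAP(w3, w2). Key observation: gates 2-5 undo each other exactly, leaving only the rest of the circuit to track.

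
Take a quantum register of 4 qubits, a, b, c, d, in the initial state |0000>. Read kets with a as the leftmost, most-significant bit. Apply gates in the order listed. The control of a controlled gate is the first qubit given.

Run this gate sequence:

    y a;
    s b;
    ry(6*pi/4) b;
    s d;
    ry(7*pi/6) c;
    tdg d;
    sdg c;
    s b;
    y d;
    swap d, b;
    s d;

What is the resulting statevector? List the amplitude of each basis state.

The resulting statevector has amplitude 1/4 - sqrt(3)/4 on |1100>, 1/4 - sqrt(3)/4 on |1101>, I*(-sqrt(3) - 1)/4 on |1110>, I*(-sqrt(3) - 1)/4 on |1111>, and 0 on every other basis state.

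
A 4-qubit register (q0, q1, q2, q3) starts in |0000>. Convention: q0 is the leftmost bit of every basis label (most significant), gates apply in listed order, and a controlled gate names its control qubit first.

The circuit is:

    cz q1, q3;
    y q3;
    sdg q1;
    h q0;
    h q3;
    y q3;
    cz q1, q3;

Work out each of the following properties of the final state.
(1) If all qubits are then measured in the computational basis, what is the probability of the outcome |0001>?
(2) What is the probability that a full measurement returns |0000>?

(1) The probability of measuring |0001> is 1/4.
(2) Outcome |0000> occurs with probability 1/4.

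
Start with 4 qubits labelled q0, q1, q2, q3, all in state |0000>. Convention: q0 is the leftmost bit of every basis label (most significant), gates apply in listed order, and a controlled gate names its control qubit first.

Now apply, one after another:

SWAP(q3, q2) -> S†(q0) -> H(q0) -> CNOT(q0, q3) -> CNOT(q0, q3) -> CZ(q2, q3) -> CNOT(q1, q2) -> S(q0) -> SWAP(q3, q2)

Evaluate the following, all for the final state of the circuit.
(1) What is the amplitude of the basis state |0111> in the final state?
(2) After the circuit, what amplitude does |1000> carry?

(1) The amplitude on |0111> is 0.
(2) |1000> carries amplitude sqrt(2)*I/2 in the final state.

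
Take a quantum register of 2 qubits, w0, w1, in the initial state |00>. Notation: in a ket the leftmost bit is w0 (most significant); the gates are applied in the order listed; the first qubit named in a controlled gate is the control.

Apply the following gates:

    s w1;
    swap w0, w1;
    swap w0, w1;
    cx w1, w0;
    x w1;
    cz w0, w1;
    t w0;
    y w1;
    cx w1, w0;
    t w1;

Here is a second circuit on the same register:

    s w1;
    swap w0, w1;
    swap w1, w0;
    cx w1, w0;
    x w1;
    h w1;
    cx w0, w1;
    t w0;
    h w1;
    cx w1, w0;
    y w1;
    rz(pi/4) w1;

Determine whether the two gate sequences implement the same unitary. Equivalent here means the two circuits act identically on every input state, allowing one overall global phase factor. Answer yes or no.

No, they are not equivalent — no single phase factor reconciles the two unitaries.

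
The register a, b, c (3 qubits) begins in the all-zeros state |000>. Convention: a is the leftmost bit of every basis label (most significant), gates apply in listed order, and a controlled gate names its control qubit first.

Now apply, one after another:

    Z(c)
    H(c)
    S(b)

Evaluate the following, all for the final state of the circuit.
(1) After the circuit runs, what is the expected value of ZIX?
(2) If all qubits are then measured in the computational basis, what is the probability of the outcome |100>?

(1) In the final state, ZIX has expectation 1.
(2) Outcome |100> occurs with probability 0.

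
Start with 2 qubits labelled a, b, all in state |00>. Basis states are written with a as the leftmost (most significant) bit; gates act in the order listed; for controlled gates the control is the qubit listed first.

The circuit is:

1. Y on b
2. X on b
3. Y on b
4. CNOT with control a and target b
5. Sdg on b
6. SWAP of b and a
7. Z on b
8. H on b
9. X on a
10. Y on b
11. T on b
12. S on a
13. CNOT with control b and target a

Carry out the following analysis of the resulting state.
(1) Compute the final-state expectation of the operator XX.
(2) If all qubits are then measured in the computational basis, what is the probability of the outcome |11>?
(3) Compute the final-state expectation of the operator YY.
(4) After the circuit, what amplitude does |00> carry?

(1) The observable XX averages to -sqrt(2)/2.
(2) The probability of measuring |11> is 1/2.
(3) In the final state, YY has expectation sqrt(2)/2.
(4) The final state's coefficient on |00> equals sqrt(2)/2.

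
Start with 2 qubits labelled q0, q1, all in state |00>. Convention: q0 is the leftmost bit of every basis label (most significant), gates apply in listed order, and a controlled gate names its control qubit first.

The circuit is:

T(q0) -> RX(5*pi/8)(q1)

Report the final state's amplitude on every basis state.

The resulting statevector has amplitude cos(5*pi/16) on |00>, -I*sin(5*pi/16) on |01>, 0 on |10>, 0 on |11>.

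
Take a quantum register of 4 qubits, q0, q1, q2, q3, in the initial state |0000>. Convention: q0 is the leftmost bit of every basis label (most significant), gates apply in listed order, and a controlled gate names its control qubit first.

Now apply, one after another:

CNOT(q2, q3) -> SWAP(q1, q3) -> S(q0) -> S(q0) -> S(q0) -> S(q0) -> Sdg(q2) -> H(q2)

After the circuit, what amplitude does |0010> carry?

The amplitude on |0010> is sqrt(2)/2. Key observation: the block from step 3 through step 6 cancels to the identity and can be dropped.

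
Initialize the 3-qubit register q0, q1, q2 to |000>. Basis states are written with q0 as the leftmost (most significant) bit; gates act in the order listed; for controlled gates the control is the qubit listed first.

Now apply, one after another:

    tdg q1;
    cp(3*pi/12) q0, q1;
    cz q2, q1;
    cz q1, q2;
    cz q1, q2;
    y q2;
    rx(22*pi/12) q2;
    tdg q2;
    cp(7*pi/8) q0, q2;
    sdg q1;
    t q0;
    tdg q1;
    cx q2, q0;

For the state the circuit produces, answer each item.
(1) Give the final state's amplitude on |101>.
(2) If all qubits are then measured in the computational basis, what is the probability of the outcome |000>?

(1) The final state's coefficient on |101> equals (-sqrt(6) - sqrt(2))*exp(I*pi/4)/4. Key observation: steps 4-5 multiply out to the identity, so the circuit reduces to the remaining gates.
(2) Outcome |000> occurs with probability 1/2 - sqrt(3)/4.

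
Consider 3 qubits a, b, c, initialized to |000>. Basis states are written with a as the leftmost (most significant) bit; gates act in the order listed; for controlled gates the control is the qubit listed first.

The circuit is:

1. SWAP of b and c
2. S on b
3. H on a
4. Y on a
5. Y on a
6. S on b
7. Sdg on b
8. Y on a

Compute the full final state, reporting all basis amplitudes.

The resulting statevector has amplitude -sqrt(2)*I/2 on |000>, sqrt(2)*I/2 on |100>, and 0 on every other basis state. Key observation: gates 5-8 undo each other exactly, leaving only the rest of the circuit to track.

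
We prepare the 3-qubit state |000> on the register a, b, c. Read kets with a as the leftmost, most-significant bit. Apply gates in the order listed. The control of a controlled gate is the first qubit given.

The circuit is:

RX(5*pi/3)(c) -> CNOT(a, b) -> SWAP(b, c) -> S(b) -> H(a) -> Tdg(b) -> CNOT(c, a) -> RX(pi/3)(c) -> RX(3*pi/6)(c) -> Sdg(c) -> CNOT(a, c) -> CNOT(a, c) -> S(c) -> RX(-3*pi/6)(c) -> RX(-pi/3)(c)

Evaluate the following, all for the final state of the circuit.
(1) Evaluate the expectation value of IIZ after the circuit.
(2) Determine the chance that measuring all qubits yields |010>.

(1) In the final state, IIZ has expectation 1.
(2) Outcome |010> occurs with probability 1/8.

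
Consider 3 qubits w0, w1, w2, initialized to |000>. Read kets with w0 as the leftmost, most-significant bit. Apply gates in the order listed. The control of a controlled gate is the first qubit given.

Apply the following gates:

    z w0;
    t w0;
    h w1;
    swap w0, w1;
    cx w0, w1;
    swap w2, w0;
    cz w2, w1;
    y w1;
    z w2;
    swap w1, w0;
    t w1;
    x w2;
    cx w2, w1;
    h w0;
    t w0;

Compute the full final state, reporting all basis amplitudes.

The final amplitudes are -I/2 on |000>, 0 on |001>, 0 on |010>, I/2 on |011>, -exp(3*I*pi/4)/2 on |100>, 0 on |101>, 0 on |110>, -exp(3*I*pi/4)/2 on |111>.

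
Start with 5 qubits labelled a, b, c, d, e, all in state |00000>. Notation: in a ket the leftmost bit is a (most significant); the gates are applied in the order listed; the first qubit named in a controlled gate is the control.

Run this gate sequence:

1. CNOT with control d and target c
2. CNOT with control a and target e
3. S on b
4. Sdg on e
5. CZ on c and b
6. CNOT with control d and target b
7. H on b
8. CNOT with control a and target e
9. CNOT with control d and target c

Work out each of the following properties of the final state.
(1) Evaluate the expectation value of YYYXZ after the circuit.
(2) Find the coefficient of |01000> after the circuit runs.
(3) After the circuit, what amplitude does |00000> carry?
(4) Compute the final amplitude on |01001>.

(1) The expectation value of YYYXZ is 0.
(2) The amplitude on |01000> is sqrt(2)/2.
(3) The amplitude on |00000> is sqrt(2)/2.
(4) |01001> carries amplitude 0 in the final state.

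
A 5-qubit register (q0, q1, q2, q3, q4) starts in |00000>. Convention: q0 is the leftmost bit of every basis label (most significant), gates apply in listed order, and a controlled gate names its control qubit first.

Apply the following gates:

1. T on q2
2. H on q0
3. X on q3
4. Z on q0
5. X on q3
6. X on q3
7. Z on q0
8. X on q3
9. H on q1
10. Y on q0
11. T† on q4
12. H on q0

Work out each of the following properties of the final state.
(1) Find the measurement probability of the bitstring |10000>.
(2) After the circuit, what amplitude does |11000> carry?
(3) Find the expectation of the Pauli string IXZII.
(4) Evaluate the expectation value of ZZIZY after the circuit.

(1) Outcome |10000> occurs with probability 1/2. Key observation: gates 3-8 undo each other exactly, leaving only the rest of the circuit to track.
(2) The final state's coefficient on |11000> equals -sqrt(2)*I/2.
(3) The observable IXZII averages to 1.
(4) The expectation value of ZZIZY is 0.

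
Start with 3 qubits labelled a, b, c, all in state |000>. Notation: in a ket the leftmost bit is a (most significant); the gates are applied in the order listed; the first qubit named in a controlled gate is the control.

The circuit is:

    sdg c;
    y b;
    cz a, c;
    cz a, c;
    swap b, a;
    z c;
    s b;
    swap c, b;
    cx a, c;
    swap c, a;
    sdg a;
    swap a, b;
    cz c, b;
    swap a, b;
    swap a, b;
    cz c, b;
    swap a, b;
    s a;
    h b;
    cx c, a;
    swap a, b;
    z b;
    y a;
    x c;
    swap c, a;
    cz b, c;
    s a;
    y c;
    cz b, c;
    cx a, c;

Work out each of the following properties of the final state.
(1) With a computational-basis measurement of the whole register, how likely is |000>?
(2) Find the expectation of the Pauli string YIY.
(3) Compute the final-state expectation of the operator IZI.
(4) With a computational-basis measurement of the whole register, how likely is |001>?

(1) A full measurement returns |000> with probability 1/2. Key observation: steps 11-18 multiply out to the identity, so the circuit reduces to the remaining gates.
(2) The expectation value of YIY is 0.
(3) The expectation value of IZI is 1.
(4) A full measurement returns |001> with probability 1/2.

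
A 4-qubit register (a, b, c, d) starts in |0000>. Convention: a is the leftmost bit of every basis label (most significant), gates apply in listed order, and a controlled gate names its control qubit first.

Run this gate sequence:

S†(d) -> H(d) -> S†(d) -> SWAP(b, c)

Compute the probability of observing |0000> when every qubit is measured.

Outcome |0000> occurs with probability 1/2.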